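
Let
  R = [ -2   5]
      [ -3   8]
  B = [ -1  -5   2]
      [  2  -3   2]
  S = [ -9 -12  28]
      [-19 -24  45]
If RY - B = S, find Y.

RY = S + B = [[-10, -17, 30], [-17, -27, 47]].
Left-multiplying both sides by R⁻¹ gives Y = R⁻¹(S + B).
det R = -1; the adjugate gives R⁻¹ = [[-8, 5], [-3, 2]].
Y = R⁻¹(S + B) = [[-5, 1, -5], [-4, -3, 4]].

Y = [[-5, 1, -5], [-4, -3, 4]]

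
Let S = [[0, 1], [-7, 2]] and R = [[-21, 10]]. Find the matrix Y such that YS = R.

S is on the right of Y, so right-multiply by S⁻¹: Y = RS⁻¹.
det S = 7, so S⁻¹ = [[2/7, -1/7], [1, 0]].
Y = RS⁻¹ = [[-21, 10]] · [[2/7, -1/7], [1, 0]] = [[4, 3]].

Y = [[4, 3]]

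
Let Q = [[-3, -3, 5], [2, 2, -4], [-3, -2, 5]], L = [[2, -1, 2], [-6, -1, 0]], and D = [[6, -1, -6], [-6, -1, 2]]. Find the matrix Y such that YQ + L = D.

YQ = D − L = [[4, 0, -8], [0, 0, 2]].
Right-multiplying both sides by Q⁻¹ gives Y = (D − L)Q⁻¹.
det Q = -2, so Q⁻¹ = [[-1, -5/2, -1], [-1, 0, 1], [-1, -3/2, 0]].
Y = (D − L)Q⁻¹ = [[4, 2, -4], [-2, -3, 0]].

Y = [[4, 2, -4], [-2, -3, 0]]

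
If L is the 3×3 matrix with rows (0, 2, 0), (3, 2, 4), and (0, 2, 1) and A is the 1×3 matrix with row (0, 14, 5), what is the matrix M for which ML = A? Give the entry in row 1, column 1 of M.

Right-multiplying both sides by L⁻¹ gives M = AL⁻¹.
det L = -6; the adjugate gives L⁻¹ = [[1, 1/3, -4/3], [1/2, 0, 0], [-1, 0, 1]].
M = AL⁻¹ = [[0, 14, 5]] · [[1, 1/3, -4/3], [1/2, 0, 0], [-1, 0, 1]] = [[2, 0, 5]].

2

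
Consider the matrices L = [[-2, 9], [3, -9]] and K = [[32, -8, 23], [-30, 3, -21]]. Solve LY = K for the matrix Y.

Y = [[2, -5, 2], [4, -2, 3]]

Since L multiplies Y on the left, Y = L⁻¹K.
det L = -9; the adjugate gives L⁻¹ = [[1, 1], [1/3, 2/9]].
Y = L⁻¹K = [[1, 1], [1/3, 2/9]] · [[32, -8, 23], [-30, 3, -21]] = [[2, -5, 2], [4, -2, 3]].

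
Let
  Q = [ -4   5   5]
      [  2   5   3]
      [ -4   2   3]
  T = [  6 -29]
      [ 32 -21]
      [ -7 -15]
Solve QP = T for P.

Since Q multiplies P on the left, P = Q⁻¹T.
det Q = -6; the adjugate gives Q⁻¹ = [[-3/2, 5/6, 5/3], [3, -4/3, -11/3], [-4, 2, 5]].
P = Q⁻¹T = [[-3/2, 5/6, 5/3], [3, -4/3, -11/3], [-4, 2, 5]] · [[6, -29], [32, -21], [-7, -15]] = [[6, 1], [1, -4], [5, -1]].

P = [[6, 1], [1, -4], [5, -1]]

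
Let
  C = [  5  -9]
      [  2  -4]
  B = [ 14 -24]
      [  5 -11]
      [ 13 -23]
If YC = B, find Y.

Y = [[4, -3], [-1, 5], [3, -1]]

Since C sits to the right of Y, Y = BC⁻¹.
C has determinant -2; C⁻¹ = [[2, -9/2], [1, -5/2]].
Y = BC⁻¹ = [[14, -24], [5, -11], [13, -23]] · [[2, -9/2], [1, -5/2]] = [[4, -3], [-1, 5], [3, -1]].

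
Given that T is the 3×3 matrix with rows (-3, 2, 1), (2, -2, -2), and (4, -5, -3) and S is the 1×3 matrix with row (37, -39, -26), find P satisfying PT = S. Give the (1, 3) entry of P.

5

Right-multiplying both sides by T⁻¹ gives P = ST⁻¹.
T has determinant 6; T⁻¹ = [[-2/3, 1/6, -1/3], [-1/3, 5/6, -2/3], [-1/3, -7/6, 1/3]].
P = ST⁻¹ = [[37, -39, -26]] · [[-2/3, 1/6, -1/3], [-1/3, 5/6, -2/3], [-1/3, -7/6, 1/3]] = [[-3, 4, 5]].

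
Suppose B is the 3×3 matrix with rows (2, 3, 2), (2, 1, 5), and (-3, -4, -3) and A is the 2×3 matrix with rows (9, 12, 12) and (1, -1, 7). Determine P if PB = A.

P = [[5, 1, 1], [3, 2, 3]]

Since B sits to the right of P, P = AB⁻¹.
det B = -3; the adjugate gives B⁻¹ = [[-17/3, -1/3, -13/3], [3, 0, 2], [5/3, 1/3, 4/3]].
P = AB⁻¹ = [[9, 12, 12], [1, -1, 7]] · [[-17/3, -1/3, -13/3], [3, 0, 2], [5/3, 1/3, 4/3]] = [[5, 1, 1], [3, 2, 3]].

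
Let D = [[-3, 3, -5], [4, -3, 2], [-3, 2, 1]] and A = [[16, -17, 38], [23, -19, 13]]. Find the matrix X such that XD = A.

X = [[-5, 4, 5], [-4, -1, -5]]

D is on the right of X, so right-multiply by D⁻¹: X = AD⁻¹.
det D = -4; the adjugate gives D⁻¹ = [[7/4, 13/4, 9/4], [5/2, 9/2, 7/2], [1/4, 3/4, 3/4]].
X = AD⁻¹ = [[16, -17, 38], [23, -19, 13]] · [[7/4, 13/4, 9/4], [5/2, 9/2, 7/2], [1/4, 3/4, 3/4]] = [[-5, 4, 5], [-4, -1, -5]].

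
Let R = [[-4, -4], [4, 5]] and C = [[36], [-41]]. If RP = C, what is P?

Left-multiplying both sides by R⁻¹ gives P = R⁻¹C.
det R = -4; the adjugate gives R⁻¹ = [[-5/4, -1], [1, 1]].
P = R⁻¹C = [[-5/4, -1], [1, 1]] · [[36], [-41]] = [[-4], [-5]].

P = [[-4], [-5]]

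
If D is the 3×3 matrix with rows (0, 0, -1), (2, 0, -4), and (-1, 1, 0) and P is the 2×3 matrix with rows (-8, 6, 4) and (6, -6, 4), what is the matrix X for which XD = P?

X = [[0, -1, 6], [-4, 0, -6]]

D is on the right of X, so right-multiply by D⁻¹: X = PD⁻¹.
D has determinant -2; D⁻¹ = [[-2, 1/2, 0], [-2, 1/2, 1], [-1, 0, 0]].
X = PD⁻¹ = [[-8, 6, 4], [6, -6, 4]] · [[-2, 1/2, 0], [-2, 1/2, 1], [-1, 0, 0]] = [[0, -1, 6], [-4, 0, -6]].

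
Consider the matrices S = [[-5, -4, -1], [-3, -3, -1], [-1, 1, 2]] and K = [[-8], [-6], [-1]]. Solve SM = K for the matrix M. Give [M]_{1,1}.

-1

Left-multiplying both sides by S⁻¹ gives M = S⁻¹K.
det S = 3; the adjugate gives S⁻¹ = [[-5/3, 7/3, 1/3], [7/3, -11/3, -2/3], [-2, 3, 1]].
M = S⁻¹K = [[-5/3, 7/3, 1/3], [7/3, -11/3, -2/3], [-2, 3, 1]] · [[-8], [-6], [-1]] = [[-1], [4], [-3]].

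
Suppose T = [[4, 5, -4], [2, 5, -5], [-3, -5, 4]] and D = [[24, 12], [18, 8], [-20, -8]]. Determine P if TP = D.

Left-multiplying both sides by T⁻¹ gives P = T⁻¹D.
det T = -5; the adjugate gives T⁻¹ = [[1, 0, 1], [-7/5, -4/5, -12/5], [-1, -1, -2]].
P = T⁻¹D = [[1, 0, 1], [-7/5, -4/5, -12/5], [-1, -1, -2]] · [[24, 12], [18, 8], [-20, -8]] = [[4, 4], [0, -4], [-2, -4]].

P = [[4, 4], [0, -4], [-2, -4]]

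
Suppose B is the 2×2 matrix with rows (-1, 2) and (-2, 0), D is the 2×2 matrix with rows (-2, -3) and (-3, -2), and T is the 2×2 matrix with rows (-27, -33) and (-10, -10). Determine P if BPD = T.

P = B⁻¹TD⁻¹ (apply B⁻¹ on the left and D⁻¹ on the right).
det B = 4, so B⁻¹ = [[0, -1/2], [1/2, -1/4]].
det D = -5; the adjugate gives D⁻¹ = [[2/5, -3/5], [-3/5, 2/5]].
B⁻¹T = [[5, 5], [-11, -14]].
P = (B⁻¹T)D⁻¹ = [[-1, -1], [4, 1]].

P = [[-1, -1], [4, 1]]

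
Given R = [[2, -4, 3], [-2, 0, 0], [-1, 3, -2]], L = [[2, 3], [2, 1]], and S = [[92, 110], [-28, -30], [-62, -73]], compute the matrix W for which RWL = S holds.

Isolating W: multiply by R⁻¹ from the left and L⁻¹ from the right, so W = R⁻¹SL⁻¹.
det R = -2; the adjugate gives R⁻¹ = [[0, -1/2, 0], [2, 1/2, 3], [3, 1, 4]].
det L = -4, so L⁻¹ = [[-1/4, 3/4], [1/2, -1/2]].
R⁻¹S = [[14, 15], [-16, -14], [0, 8]].
W = (R⁻¹S)L⁻¹ = [[4, 3], [-3, -5], [4, -4]].

W = [[4, 3], [-3, -5], [4, -4]]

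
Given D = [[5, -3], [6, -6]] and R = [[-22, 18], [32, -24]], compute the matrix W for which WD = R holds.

W = [[-2, -2], [4, 2]]

Since D sits to the right of W, W = RD⁻¹.
det D = -12; the adjugate gives D⁻¹ = [[1/2, -1/4], [1/2, -5/12]].
W = RD⁻¹ = [[-22, 18], [32, -24]] · [[1/2, -1/4], [1/2, -5/12]] = [[-2, -2], [4, 2]].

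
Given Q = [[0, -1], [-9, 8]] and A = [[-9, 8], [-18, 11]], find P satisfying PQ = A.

Since Q sits to the right of P, P = AQ⁻¹.
det Q = -9; the adjugate gives Q⁻¹ = [[-8/9, -1/9], [-1, 0]].
P = AQ⁻¹ = [[-9, 8], [-18, 11]] · [[-8/9, -1/9], [-1, 0]] = [[0, 1], [5, 2]].

P = [[0, 1], [5, 2]]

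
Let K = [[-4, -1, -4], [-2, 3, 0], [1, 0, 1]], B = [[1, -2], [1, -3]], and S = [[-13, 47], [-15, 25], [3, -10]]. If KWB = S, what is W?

W = [[4, 5], [-4, 5], [-5, -1]]

Left-multiply by K⁻¹ and right-multiply by B⁻¹: W = K⁻¹SB⁻¹.
det K = -2, so K⁻¹ = [[-3/2, -1/2, -6], [-1, 0, -4], [3/2, 1/2, 7]].
B has determinant -1; B⁻¹ = [[3, -2], [1, -1]].
K⁻¹S = [[9, -23], [1, -7], [-6, 13]].
W = (K⁻¹S)B⁻¹ = [[4, 5], [-4, 5], [-5, -1]].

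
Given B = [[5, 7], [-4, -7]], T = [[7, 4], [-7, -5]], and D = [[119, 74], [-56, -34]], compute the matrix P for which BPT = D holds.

P = B⁻¹DT⁻¹ (apply B⁻¹ on the left and T⁻¹ on the right).
det B = -7; the adjugate gives B⁻¹ = [[1, 1], [-4/7, -5/7]].
T has determinant -7; T⁻¹ = [[5/7, 4/7], [-1, -1]].
B⁻¹D = [[63, 40], [-28, -18]].
P = (B⁻¹D)T⁻¹ = [[5, -4], [-2, 2]].

P = [[5, -4], [-2, 2]]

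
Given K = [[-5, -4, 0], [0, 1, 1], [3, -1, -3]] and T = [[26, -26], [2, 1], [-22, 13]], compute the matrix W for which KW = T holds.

Left-multiplying both sides by K⁻¹ gives W = K⁻¹T.
det K = -2, so K⁻¹ = [[1, 6, 2], [-3/2, -15/2, -5/2], [3/2, 17/2, 5/2]].
W = K⁻¹T = [[1, 6, 2], [-3/2, -15/2, -5/2], [3/2, 17/2, 5/2]] · [[26, -26], [2, 1], [-22, 13]] = [[-6, 6], [1, -1], [1, 2]].

W = [[-6, 6], [1, -1], [1, 2]]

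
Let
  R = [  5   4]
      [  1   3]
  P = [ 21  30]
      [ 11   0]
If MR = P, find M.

M = [[3, 6], [3, -4]]

Since R sits to the right of M, M = PR⁻¹.
det R = 11, so R⁻¹ = [[3/11, -4/11], [-1/11, 5/11]].
M = PR⁻¹ = [[21, 30], [11, 0]] · [[3/11, -4/11], [-1/11, 5/11]] = [[3, 6], [3, -4]].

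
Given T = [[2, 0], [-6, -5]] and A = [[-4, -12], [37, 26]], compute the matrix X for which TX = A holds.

Since T multiplies X on the left, X = T⁻¹A.
det T = -10, so T⁻¹ = [[1/2, 0], [-3/5, -1/5]].
X = T⁻¹A = [[1/2, 0], [-3/5, -1/5]] · [[-4, -12], [37, 26]] = [[-2, -6], [-5, 2]].

X = [[-2, -6], [-5, 2]]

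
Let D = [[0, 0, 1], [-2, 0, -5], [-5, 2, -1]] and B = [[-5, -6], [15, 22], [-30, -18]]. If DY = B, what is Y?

Y = [[5, 4], [-5, -2], [-5, -6]]

Left-multiplying both sides by D⁻¹ gives Y = D⁻¹B.
det D = -4, so D⁻¹ = [[-5/2, -1/2, 0], [-23/4, -5/4, 1/2], [1, 0, 0]].
Y = D⁻¹B = [[-5/2, -1/2, 0], [-23/4, -5/4, 1/2], [1, 0, 0]] · [[-5, -6], [15, 22], [-30, -18]] = [[5, 4], [-5, -2], [-5, -6]].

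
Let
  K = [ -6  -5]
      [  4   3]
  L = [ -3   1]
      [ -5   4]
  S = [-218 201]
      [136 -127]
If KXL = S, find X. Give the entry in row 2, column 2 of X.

Left-multiply by K⁻¹ and right-multiply by L⁻¹: X = K⁻¹SL⁻¹.
det K = 2; the adjugate gives K⁻¹ = [[3/2, 5/2], [-2, -3]].
det L = -7; the adjugate gives L⁻¹ = [[-4/7, 1/7], [-5/7, 3/7]].
K⁻¹S = [[13, -16], [28, -21]].
X = (K⁻¹S)L⁻¹ = [[4, -5], [-1, -5]].

-5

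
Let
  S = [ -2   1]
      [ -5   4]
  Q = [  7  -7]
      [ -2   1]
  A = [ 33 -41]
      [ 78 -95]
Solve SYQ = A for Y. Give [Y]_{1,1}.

-4

Left-multiply by S⁻¹ and right-multiply by Q⁻¹: Y = S⁻¹AQ⁻¹.
det S = -3; the adjugate gives S⁻¹ = [[-4/3, 1/3], [-5/3, 2/3]].
Q has determinant -7; Q⁻¹ = [[-1/7, -1], [-2/7, -1]].
S⁻¹A = [[-18, 23], [-3, 5]].
Y = (S⁻¹A)Q⁻¹ = [[-4, -5], [-1, -2]].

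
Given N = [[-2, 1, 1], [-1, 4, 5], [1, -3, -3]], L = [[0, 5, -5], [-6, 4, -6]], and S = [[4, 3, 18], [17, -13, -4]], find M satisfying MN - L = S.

M = [[-3, 5, 3], [-5, -1, 0]]

MN = S + L = [[4, 8, 13], [11, -9, -10]].
Right-multiplying both sides by N⁻¹ gives M = (S + L)N⁻¹.
N has determinant -5; N⁻¹ = [[-3/5, 0, -1/5], [-2/5, -1, -9/5], [1/5, 1, 7/5]].
M = (S + L)N⁻¹ = [[-3, 5, 3], [-5, -1, 0]].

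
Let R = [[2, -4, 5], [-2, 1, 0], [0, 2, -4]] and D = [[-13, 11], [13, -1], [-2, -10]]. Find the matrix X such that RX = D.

R is on the left of X, so left-multiply by R⁻¹: X = R⁻¹D.
R has determinant 4; R⁻¹ = [[-1, -3/2, -5/4], [-2, -2, -5/2], [-1, -1, -3/2]].
X = R⁻¹D = [[-1, -3/2, -5/4], [-2, -2, -5/2], [-1, -1, -3/2]] · [[-13, 11], [13, -1], [-2, -10]] = [[-4, 3], [5, 5], [3, 5]].

X = [[-4, 3], [5, 5], [3, 5]]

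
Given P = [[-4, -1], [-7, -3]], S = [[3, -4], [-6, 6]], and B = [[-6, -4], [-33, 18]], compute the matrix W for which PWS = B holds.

W = P⁻¹BS⁻¹ (apply P⁻¹ on the left and S⁻¹ on the right).
P has determinant 5; P⁻¹ = [[-3/5, 1/5], [7/5, -4/5]].
det S = -6; the adjugate gives S⁻¹ = [[-1, -2/3], [-1, -1/2]].
P⁻¹B = [[-3, 6], [18, -20]].
W = (P⁻¹B)S⁻¹ = [[-3, -1], [2, -2]].

W = [[-3, -1], [2, -2]]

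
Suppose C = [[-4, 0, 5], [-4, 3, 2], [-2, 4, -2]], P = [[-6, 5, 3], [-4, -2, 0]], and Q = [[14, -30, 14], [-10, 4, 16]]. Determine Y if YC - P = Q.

YC = Q + P = [[8, -25, 17], [-14, 2, 16]].
Right-multiplying both sides by C⁻¹ gives Y = (Q + P)C⁻¹.
C has determinant 6; C⁻¹ = [[-7/3, 10/3, -5/2], [-2, 3, -2], [-5/3, 8/3, -2]].
Y = (Q + P)C⁻¹ = [[3, -3, -4], [2, 2, -1]].

Y = [[3, -3, -4], [2, 2, -1]]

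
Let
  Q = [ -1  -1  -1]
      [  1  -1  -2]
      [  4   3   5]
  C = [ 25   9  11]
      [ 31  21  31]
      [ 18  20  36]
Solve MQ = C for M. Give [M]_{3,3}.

6

Right-multiplying both sides by Q⁻¹ gives M = CQ⁻¹.
det Q = 5; the adjugate gives Q⁻¹ = [[1/5, 2/5, 1/5], [-13/5, -1/5, -3/5], [7/5, -1/5, 2/5]].
M = CQ⁻¹ = [[25, 9, 11], [31, 21, 31], [18, 20, 36]] · [[1/5, 2/5, 1/5], [-13/5, -1/5, -3/5], [7/5, -1/5, 2/5]] = [[-3, 6, 4], [-5, 2, 6], [2, -4, 6]].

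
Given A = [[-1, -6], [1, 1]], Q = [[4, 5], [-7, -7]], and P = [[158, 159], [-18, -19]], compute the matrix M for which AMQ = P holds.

M = A⁻¹PQ⁻¹ (apply A⁻¹ on the left and Q⁻¹ on the right).
det A = 5, so A⁻¹ = [[1/5, 6/5], [-1/5, -1/5]].
det Q = 7; the adjugate gives Q⁻¹ = [[-1, -5/7], [1, 4/7]].
A⁻¹P = [[10, 9], [-28, -28]].
M = (A⁻¹P)Q⁻¹ = [[-1, -2], [0, 4]].

M = [[-1, -2], [0, 4]]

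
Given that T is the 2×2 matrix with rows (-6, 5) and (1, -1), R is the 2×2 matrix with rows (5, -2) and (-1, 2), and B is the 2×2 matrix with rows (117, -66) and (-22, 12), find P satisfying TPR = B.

Isolating P: multiply by T⁻¹ from the left and R⁻¹ from the right, so P = T⁻¹BR⁻¹.
det T = 1; the adjugate gives T⁻¹ = [[-1, -5], [-1, -6]].
det R = 8, so R⁻¹ = [[1/4, 1/4], [1/8, 5/8]].
T⁻¹B = [[-7, 6], [15, -6]].
P = (T⁻¹B)R⁻¹ = [[-1, 2], [3, 0]].

P = [[-1, 2], [3, 0]]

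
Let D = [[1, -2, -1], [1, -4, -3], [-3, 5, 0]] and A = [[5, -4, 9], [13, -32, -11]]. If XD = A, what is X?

Right-multiplying both sides by D⁻¹ gives X = AD⁻¹.
D has determinant 4; D⁻¹ = [[15/4, -5/4, 1/2], [9/4, -3/4, 1/2], [-7/4, 1/4, -1/2]].
X = AD⁻¹ = [[5, -4, 9], [13, -32, -11]] · [[15/4, -5/4, 1/2], [9/4, -3/4, 1/2], [-7/4, 1/4, -1/2]] = [[-6, -1, -4], [-4, 5, -4]].

X = [[-6, -1, -4], [-4, 5, -4]]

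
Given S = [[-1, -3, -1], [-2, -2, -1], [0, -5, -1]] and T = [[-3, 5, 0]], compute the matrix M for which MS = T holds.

M = [[1, 1, -2]]

S is on the right of M, so right-multiply by S⁻¹: M = TS⁻¹.
det S = -1, so S⁻¹ = [[3, -2, -1], [2, -1, -1], [-10, 5, 4]].
M = TS⁻¹ = [[-3, 5, 0]] · [[3, -2, -1], [2, -1, -1], [-10, 5, 4]] = [[1, 1, -2]].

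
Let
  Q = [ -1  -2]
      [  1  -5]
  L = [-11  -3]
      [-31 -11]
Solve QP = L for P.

P = [[-1, -1], [6, 2]]

Q is on the left of P, so left-multiply by Q⁻¹: P = Q⁻¹L.
Q has determinant 7; Q⁻¹ = [[-5/7, 2/7], [-1/7, -1/7]].
P = Q⁻¹L = [[-5/7, 2/7], [-1/7, -1/7]] · [[-11, -3], [-31, -11]] = [[-1, -1], [6, 2]].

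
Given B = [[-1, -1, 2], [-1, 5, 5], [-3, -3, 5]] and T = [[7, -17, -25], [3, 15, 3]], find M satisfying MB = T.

Since B sits to the right of M, M = TB⁻¹.
B has determinant 6; B⁻¹ = [[20/3, -1/6, -5/2], [-5/3, 1/6, 1/2], [3, 0, -1]].
M = TB⁻¹ = [[7, -17, -25], [3, 15, 3]] · [[20/3, -1/6, -5/2], [-5/3, 1/6, 1/2], [3, 0, -1]] = [[0, -4, -1], [4, 2, -3]].

M = [[0, -4, -1], [4, 2, -3]]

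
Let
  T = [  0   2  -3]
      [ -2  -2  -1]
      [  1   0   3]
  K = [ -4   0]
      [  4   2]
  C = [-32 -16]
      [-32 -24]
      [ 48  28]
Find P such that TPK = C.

Isolating P: multiply by T⁻¹ from the left and K⁻¹ from the right, so P = T⁻¹CK⁻¹.
det T = 4, so T⁻¹ = [[-3/2, -3/2, -2], [5/4, 3/4, 3/2], [1/2, 1/2, 1]].
det K = -8; the adjugate gives K⁻¹ = [[-1/4, 0], [1/2, 1/2]].
T⁻¹C = [[0, 4], [8, 4], [16, 8]].
P = (T⁻¹C)K⁻¹ = [[2, 2], [0, 2], [0, 4]].

P = [[2, 2], [0, 2], [0, 4]]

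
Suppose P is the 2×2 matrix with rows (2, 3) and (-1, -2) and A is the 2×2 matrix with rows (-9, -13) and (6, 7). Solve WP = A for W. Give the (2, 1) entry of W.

Right-multiplying both sides by P⁻¹ gives W = AP⁻¹.
det P = -1, so P⁻¹ = [[2, 3], [-1, -2]].
W = AP⁻¹ = [[-9, -13], [6, 7]] · [[2, 3], [-1, -2]] = [[-5, -1], [5, 4]].

5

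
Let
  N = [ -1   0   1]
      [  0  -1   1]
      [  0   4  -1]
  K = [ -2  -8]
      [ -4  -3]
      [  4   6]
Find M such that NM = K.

Left-multiplying both sides by N⁻¹ gives M = N⁻¹K.
det N = 3; the adjugate gives N⁻¹ = [[-1, 4/3, 1/3], [0, 1/3, 1/3], [0, 4/3, 1/3]].
M = N⁻¹K = [[-1, 4/3, 1/3], [0, 1/3, 1/3], [0, 4/3, 1/3]] · [[-2, -8], [-4, -3], [4, 6]] = [[-2, 6], [0, 1], [-4, -2]].

M = [[-2, 6], [0, 1], [-4, -2]]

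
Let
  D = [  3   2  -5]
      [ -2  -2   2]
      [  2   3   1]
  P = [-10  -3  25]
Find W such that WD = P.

Right-multiplying both sides by D⁻¹ gives W = PD⁻¹.
det D = -2, so D⁻¹ = [[4, 17/2, 3], [-3, -13/2, -2], [1, 5/2, 1]].
W = PD⁻¹ = [[-10, -3, 25]] · [[4, 17/2, 3], [-3, -13/2, -2], [1, 5/2, 1]] = [[-6, -3, 1]].

W = [[-6, -3, 1]]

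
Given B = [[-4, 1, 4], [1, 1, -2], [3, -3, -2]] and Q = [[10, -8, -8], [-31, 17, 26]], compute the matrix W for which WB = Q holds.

Since B sits to the right of W, W = QB⁻¹.
det B = 4, so B⁻¹ = [[-2, -5/2, -3/2], [-1, -1, -1], [-3/2, -9/4, -5/4]].
W = QB⁻¹ = [[10, -8, -8], [-31, 17, 26]] · [[-2, -5/2, -3/2], [-1, -1, -1], [-3/2, -9/4, -5/4]] = [[0, 1, 3], [6, 2, -3]].

W = [[0, 1, 3], [6, 2, -3]]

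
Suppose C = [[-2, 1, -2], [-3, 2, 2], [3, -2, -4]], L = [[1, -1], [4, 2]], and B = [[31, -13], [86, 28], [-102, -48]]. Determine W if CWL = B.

W = C⁻¹BL⁻¹ (apply C⁻¹ on the left and L⁻¹ on the right).
det C = 2; the adjugate gives C⁻¹ = [[-2, 4, 3], [-3, 7, 5], [0, -1/2, -1/2]].
det L = 6; the adjugate gives L⁻¹ = [[1/3, 1/6], [-2/3, 1/6]].
C⁻¹B = [[-24, -6], [-1, -5], [8, 10]].
W = (C⁻¹B)L⁻¹ = [[-4, -5], [3, -1], [-4, 3]].

W = [[-4, -5], [3, -1], [-4, 3]]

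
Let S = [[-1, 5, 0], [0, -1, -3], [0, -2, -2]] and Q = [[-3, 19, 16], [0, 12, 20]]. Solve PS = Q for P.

P = [[3, -6, 1], [0, -4, -4]]

Since S sits to the right of P, P = QS⁻¹.
S has determinant 4; S⁻¹ = [[-1, 5/2, -15/4], [0, 1/2, -3/4], [0, -1/2, 1/4]].
P = QS⁻¹ = [[-3, 19, 16], [0, 12, 20]] · [[-1, 5/2, -15/4], [0, 1/2, -3/4], [0, -1/2, 1/4]] = [[3, -6, 1], [0, -4, -4]].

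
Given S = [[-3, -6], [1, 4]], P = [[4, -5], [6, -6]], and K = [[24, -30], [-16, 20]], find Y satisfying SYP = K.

Y = [[0, 0], [-1, 0]]

Isolating Y: multiply by S⁻¹ from the left and P⁻¹ from the right, so Y = S⁻¹KP⁻¹.
S has determinant -6; S⁻¹ = [[-2/3, -1], [1/6, 1/2]].
P has determinant 6; P⁻¹ = [[-1, 5/6], [-1, 2/3]].
S⁻¹K = [[0, 0], [-4, 5]].
Y = (S⁻¹K)P⁻¹ = [[0, 0], [-1, 0]].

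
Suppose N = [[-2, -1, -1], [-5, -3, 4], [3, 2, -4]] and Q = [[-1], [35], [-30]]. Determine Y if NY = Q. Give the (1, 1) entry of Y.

Since N multiplies Y on the left, Y = N⁻¹Q.
det N = 1, so N⁻¹ = [[4, -6, -7], [-8, 11, 13], [-1, 1, 1]].
Y = N⁻¹Q = [[4, -6, -7], [-8, 11, 13], [-1, 1, 1]] · [[-1], [35], [-30]] = [[-4], [3], [6]].

-4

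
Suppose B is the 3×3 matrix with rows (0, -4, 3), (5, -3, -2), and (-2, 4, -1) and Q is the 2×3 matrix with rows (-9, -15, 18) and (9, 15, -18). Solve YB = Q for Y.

Y = [[3, -3, -3], [-3, 3, 3]]

Right-multiplying both sides by B⁻¹ gives Y = QB⁻¹.
B has determinant 6; B⁻¹ = [[11/6, 4/3, 17/6], [3/2, 1, 5/2], [7/3, 4/3, 10/3]].
Y = QB⁻¹ = [[-9, -15, 18], [9, 15, -18]] · [[11/6, 4/3, 17/6], [3/2, 1, 5/2], [7/3, 4/3, 10/3]] = [[3, -3, -3], [-3, 3, 3]].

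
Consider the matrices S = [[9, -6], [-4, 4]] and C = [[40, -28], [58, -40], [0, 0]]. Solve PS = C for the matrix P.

Right-multiplying both sides by S⁻¹ gives P = CS⁻¹.
det S = 12, so S⁻¹ = [[1/3, 1/2], [1/3, 3/4]].
P = CS⁻¹ = [[40, -28], [58, -40], [0, 0]] · [[1/3, 1/2], [1/3, 3/4]] = [[4, -1], [6, -1], [0, 0]].

P = [[4, -1], [6, -1], [0, 0]]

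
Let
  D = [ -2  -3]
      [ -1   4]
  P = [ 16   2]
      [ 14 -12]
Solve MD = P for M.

D is on the right of M, so right-multiply by D⁻¹: M = PD⁻¹.
det D = -11, so D⁻¹ = [[-4/11, -3/11], [-1/11, 2/11]].
M = PD⁻¹ = [[16, 2], [14, -12]] · [[-4/11, -3/11], [-1/11, 2/11]] = [[-6, -4], [-4, -6]].

M = [[-6, -4], [-4, -6]]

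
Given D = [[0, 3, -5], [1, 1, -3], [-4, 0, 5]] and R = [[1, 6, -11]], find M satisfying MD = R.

Since D sits to the right of M, M = RD⁻¹.
det D = 1; the adjugate gives D⁻¹ = [[5, -15, -4], [7, -20, -5], [4, -12, -3]].
M = RD⁻¹ = [[1, 6, -11]] · [[5, -15, -4], [7, -20, -5], [4, -12, -3]] = [[3, -3, -1]].

M = [[3, -3, -1]]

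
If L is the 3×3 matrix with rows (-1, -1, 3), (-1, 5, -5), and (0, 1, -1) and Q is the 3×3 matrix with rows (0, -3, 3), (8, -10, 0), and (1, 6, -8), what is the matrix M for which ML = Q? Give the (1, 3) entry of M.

L is on the right of M, so right-multiply by L⁻¹: M = QL⁻¹.
det L = -2; the adjugate gives L⁻¹ = [[0, -1, 5], [1/2, -1/2, 4], [1/2, -1/2, 3]].
M = QL⁻¹ = [[0, -3, 3], [8, -10, 0], [1, 6, -8]] · [[0, -1, 5], [1/2, -1/2, 4], [1/2, -1/2, 3]] = [[0, 0, -3], [-5, -3, 0], [-1, 0, 5]].

-3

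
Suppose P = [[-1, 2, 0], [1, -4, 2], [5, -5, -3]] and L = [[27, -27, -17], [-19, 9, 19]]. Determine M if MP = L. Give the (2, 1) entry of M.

-4

Right-multiplying both sides by P⁻¹ gives M = LP⁻¹.
det P = 4, so P⁻¹ = [[11/2, 3/2, 1], [13/4, 3/4, 1/2], [15/4, 5/4, 1/2]].
M = LP⁻¹ = [[27, -27, -17], [-19, 9, 19]] · [[11/2, 3/2, 1], [13/4, 3/4, 1/2], [15/4, 5/4, 1/2]] = [[-3, -1, 5], [-4, 2, -5]].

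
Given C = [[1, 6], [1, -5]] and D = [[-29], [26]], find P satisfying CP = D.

C is on the left of P, so left-multiply by C⁻¹: P = C⁻¹D.
C has determinant -11; C⁻¹ = [[5/11, 6/11], [1/11, -1/11]].
P = C⁻¹D = [[5/11, 6/11], [1/11, -1/11]] · [[-29], [26]] = [[1], [-5]].

P = [[1], [-5]]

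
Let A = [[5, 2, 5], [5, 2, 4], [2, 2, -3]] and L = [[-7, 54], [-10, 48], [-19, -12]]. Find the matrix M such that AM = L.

A is on the left of M, so left-multiply by A⁻¹: M = A⁻¹L.
A has determinant 6; A⁻¹ = [[-7/3, 8/3, -1/3], [23/6, -25/6, 5/6], [1, -1, 0]].
M = A⁻¹L = [[-7/3, 8/3, -1/3], [23/6, -25/6, 5/6], [1, -1, 0]] · [[-7, 54], [-10, 48], [-19, -12]] = [[-4, 6], [-1, -3], [3, 6]].

M = [[-4, 6], [-1, -3], [3, 6]]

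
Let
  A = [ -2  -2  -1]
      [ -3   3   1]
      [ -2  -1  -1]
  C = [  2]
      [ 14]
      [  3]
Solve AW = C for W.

Left-multiplying both sides by A⁻¹ gives W = A⁻¹C.
det A = 5, so A⁻¹ = [[-2/5, -1/5, 1/5], [-1, 0, 1], [9/5, 2/5, -12/5]].
W = A⁻¹C = [[-2/5, -1/5, 1/5], [-1, 0, 1], [9/5, 2/5, -12/5]] · [[2], [14], [3]] = [[-3], [1], [2]].

W = [[-3], [1], [2]]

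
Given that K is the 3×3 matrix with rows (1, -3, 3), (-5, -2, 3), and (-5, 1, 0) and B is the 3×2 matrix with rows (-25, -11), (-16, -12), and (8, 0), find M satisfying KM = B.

M = [[-1, 1], [3, 5], [-5, 1]]

Since K multiplies M on the left, M = K⁻¹B.
det K = -3; the adjugate gives K⁻¹ = [[1, -1, 1], [5, -5, 6], [5, -14/3, 17/3]].
M = K⁻¹B = [[1, -1, 1], [5, -5, 6], [5, -14/3, 17/3]] · [[-25, -11], [-16, -12], [8, 0]] = [[-1, 1], [3, 5], [-5, 1]].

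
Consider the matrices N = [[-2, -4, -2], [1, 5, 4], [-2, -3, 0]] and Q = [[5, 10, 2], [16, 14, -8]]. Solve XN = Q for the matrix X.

Right-multiplying both sides by N⁻¹ gives X = QN⁻¹.
N has determinant -6; N⁻¹ = [[-2, -1, 1], [4/3, 2/3, -1], [-7/6, -1/3, 1]].
X = QN⁻¹ = [[5, 10, 2], [16, 14, -8]] · [[-2, -1, 1], [4/3, 2/3, -1], [-7/6, -1/3, 1]] = [[1, 1, -3], [-4, -4, -6]].

X = [[1, 1, -3], [-4, -4, -6]]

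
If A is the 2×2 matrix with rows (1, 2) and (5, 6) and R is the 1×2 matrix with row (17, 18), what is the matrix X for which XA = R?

Right-multiplying both sides by A⁻¹ gives X = RA⁻¹.
A has determinant -4; A⁻¹ = [[-3/2, 1/2], [5/4, -1/4]].
X = RA⁻¹ = [[17, 18]] · [[-3/2, 1/2], [5/4, -1/4]] = [[-3, 4]].

X = [[-3, 4]]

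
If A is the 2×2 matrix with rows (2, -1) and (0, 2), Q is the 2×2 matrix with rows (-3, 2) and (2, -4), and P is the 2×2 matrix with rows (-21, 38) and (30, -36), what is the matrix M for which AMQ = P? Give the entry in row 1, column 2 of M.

-3

Left-multiply by A⁻¹ and right-multiply by Q⁻¹: M = A⁻¹PQ⁻¹.
det A = 4, so A⁻¹ = [[1/2, 1/4], [0, 1/2]].
Q has determinant 8; Q⁻¹ = [[-1/2, -1/4], [-1/4, -3/8]].
A⁻¹P = [[-3, 10], [15, -18]].
M = (A⁻¹P)Q⁻¹ = [[-1, -3], [-3, 3]].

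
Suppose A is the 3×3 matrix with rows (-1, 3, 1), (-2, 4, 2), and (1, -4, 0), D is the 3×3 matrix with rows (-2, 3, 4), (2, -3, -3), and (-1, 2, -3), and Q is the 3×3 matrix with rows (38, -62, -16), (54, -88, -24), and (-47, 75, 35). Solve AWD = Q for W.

W = [[1, -2, -3], [-1, 3, -3], [0, -1, -4]]

Left-multiply by A⁻¹ and right-multiply by D⁻¹: W = A⁻¹QD⁻¹.
det A = 2, so A⁻¹ = [[4, -2, 1], [1, -1/2, 0], [2, -1/2, 1]].
D has determinant 1; D⁻¹ = [[15, 17, 3], [9, 10, 2], [1, 1, 0]].
A⁻¹Q = [[-3, 3, 19], [11, -18, -4], [2, -5, 15]].
W = (A⁻¹Q)D⁻¹ = [[1, -2, -3], [-1, 3, -3], [0, -1, -4]].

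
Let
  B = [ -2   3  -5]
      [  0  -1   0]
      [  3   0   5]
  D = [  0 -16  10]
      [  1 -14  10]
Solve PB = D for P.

P = [[-6, -2, -4], [-5, -1, -3]]

B is on the right of P, so right-multiply by B⁻¹: P = DB⁻¹.
B has determinant -5; B⁻¹ = [[1, 3, 1], [0, -1, 0], [-3/5, -9/5, -2/5]].
P = DB⁻¹ = [[0, -16, 10], [1, -14, 10]] · [[1, 3, 1], [0, -1, 0], [-3/5, -9/5, -2/5]] = [[-6, -2, -4], [-5, -1, -3]].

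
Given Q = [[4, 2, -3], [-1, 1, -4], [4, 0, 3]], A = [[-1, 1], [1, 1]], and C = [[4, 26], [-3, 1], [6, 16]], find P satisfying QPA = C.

P = [[2, 2], [0, 5], [-1, 1]]

Left-multiply by Q⁻¹ and right-multiply by A⁻¹: P = Q⁻¹CA⁻¹.
Q has determinant -2; Q⁻¹ = [[-3/2, 3, 5/2], [13/2, -12, -19/2], [2, -4, -3]].
det A = -2; the adjugate gives A⁻¹ = [[-1/2, 1/2], [1/2, 1/2]].
Q⁻¹C = [[0, 4], [5, 5], [2, 0]].
P = (Q⁻¹C)A⁻¹ = [[2, 2], [0, 5], [-1, 1]].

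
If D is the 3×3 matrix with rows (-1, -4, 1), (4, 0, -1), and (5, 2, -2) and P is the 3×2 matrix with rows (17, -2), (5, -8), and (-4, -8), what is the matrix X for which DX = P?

X = [[2, -2], [-4, 1], [3, 0]]

Left-multiplying both sides by D⁻¹ gives X = D⁻¹P.
D has determinant -6; D⁻¹ = [[-1/3, 1, -2/3], [-1/2, 1/2, -1/2], [-4/3, 3, -8/3]].
X = D⁻¹P = [[-1/3, 1, -2/3], [-1/2, 1/2, -1/2], [-4/3, 3, -8/3]] · [[17, -2], [5, -8], [-4, -8]] = [[2, -2], [-4, 1], [3, 0]].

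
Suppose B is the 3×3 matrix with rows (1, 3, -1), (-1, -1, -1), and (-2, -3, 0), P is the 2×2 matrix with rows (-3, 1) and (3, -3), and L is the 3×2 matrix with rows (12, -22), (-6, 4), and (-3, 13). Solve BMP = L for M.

M = [[4, -3], [-1, 4], [-4, 0]]

M = B⁻¹LP⁻¹ (apply B⁻¹ on the left and P⁻¹ on the right).
B has determinant 2; B⁻¹ = [[-3/2, 3/2, -2], [1, -1, 1], [1/2, -3/2, 1]].
P has determinant 6; P⁻¹ = [[-1/2, -1/6], [-1/2, -1/2]].
B⁻¹L = [[-21, 13], [15, -13], [12, -4]].
M = (B⁻¹L)P⁻¹ = [[4, -3], [-1, 4], [-4, 0]].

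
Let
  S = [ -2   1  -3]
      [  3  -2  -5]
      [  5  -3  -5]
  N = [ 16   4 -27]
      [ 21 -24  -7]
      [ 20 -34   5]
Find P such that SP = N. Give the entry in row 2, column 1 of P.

Since S multiplies P on the left, P = S⁻¹N.
det S = -3; the adjugate gives S⁻¹ = [[5/3, -14/3, 11/3], [10/3, -25/3, 19/3], [-1/3, 1/3, -1/3]].
P = S⁻¹N = [[5/3, -14/3, 11/3], [10/3, -25/3, 19/3], [-1/3, 1/3, -1/3]] · [[16, 4, -27], [21, -24, -7], [20, -34, 5]] = [[2, -6, 6], [5, -2, 0], [-5, 2, 5]].

5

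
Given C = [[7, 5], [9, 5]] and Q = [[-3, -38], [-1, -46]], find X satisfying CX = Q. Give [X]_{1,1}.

1

Left-multiplying both sides by C⁻¹ gives X = C⁻¹Q.
C has determinant -10; C⁻¹ = [[-1/2, 1/2], [9/10, -7/10]].
X = C⁻¹Q = [[-1/2, 1/2], [9/10, -7/10]] · [[-3, -38], [-1, -46]] = [[1, -4], [-2, -2]].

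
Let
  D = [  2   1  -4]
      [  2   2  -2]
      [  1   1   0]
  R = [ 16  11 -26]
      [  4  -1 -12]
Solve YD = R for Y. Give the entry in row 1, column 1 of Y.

D is on the right of Y, so right-multiply by D⁻¹: Y = RD⁻¹.
D has determinant 2; D⁻¹ = [[1, -2, 3], [-1, 2, -2], [0, -1/2, 1]].
Y = RD⁻¹ = [[16, 11, -26], [4, -1, -12]] · [[1, -2, 3], [-1, 2, -2], [0, -1/2, 1]] = [[5, 3, 0], [5, -4, 2]].

5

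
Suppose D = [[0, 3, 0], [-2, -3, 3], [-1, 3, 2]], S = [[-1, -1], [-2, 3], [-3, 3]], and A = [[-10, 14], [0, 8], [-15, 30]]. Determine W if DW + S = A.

DW = A − S = [[-9, 15], [2, 5], [-12, 27]].
Left-multiplying both sides by D⁻¹ gives W = D⁻¹(A − S).
det D = 3, so D⁻¹ = [[-5, -2, 3], [1/3, 0, 0], [-3, -1, 2]].
W = D⁻¹(A − S) = [[5, -4], [-3, 5], [1, 4]].

W = [[5, -4], [-3, 5], [1, 4]]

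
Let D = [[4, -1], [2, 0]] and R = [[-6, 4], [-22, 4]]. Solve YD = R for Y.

Y = [[-4, 5], [-4, -3]]

D is on the right of Y, so right-multiply by D⁻¹: Y = RD⁻¹.
det D = 2; the adjugate gives D⁻¹ = [[0, 1/2], [-1, 2]].
Y = RD⁻¹ = [[-6, 4], [-22, 4]] · [[0, 1/2], [-1, 2]] = [[-4, 5], [-4, -3]].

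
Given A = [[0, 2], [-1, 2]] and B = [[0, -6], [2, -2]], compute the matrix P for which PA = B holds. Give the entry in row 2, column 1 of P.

Right-multiplying both sides by A⁻¹ gives P = BA⁻¹.
det A = 2, so A⁻¹ = [[1, -1], [1/2, 0]].
P = BA⁻¹ = [[0, -6], [2, -2]] · [[1, -1], [1/2, 0]] = [[-3, 0], [1, -2]].

1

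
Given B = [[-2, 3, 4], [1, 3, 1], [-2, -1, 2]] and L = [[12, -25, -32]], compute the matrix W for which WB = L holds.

W = [[-4, -6, -5]]

B is on the right of W, so right-multiply by B⁻¹: W = LB⁻¹.
det B = -6, so B⁻¹ = [[-7/6, 5/3, 3/2], [2/3, -2/3, -1], [-5/6, 4/3, 3/2]].
W = LB⁻¹ = [[12, -25, -32]] · [[-7/6, 5/3, 3/2], [2/3, -2/3, -1], [-5/6, 4/3, 3/2]] = [[-4, -6, -5]].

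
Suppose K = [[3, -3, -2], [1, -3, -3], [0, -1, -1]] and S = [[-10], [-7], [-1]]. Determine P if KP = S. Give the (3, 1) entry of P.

5

Left-multiplying both sides by K⁻¹ gives P = K⁻¹S.
det K = -1; the adjugate gives K⁻¹ = [[0, 1, -3], [-1, 3, -7], [1, -3, 6]].
P = K⁻¹S = [[0, 1, -3], [-1, 3, -7], [1, -3, 6]] · [[-10], [-7], [-1]] = [[-4], [-4], [5]].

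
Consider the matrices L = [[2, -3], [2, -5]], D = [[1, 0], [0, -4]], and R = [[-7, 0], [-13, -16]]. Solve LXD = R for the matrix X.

X = [[1, -3], [3, -2]]

Left-multiply by L⁻¹ and right-multiply by D⁻¹: X = L⁻¹RD⁻¹.
det L = -4, so L⁻¹ = [[5/4, -3/4], [1/2, -1/2]].
D has determinant -4; D⁻¹ = [[1, 0], [0, -1/4]].
L⁻¹R = [[1, 12], [3, 8]].
X = (L⁻¹R)D⁻¹ = [[1, -3], [3, -2]].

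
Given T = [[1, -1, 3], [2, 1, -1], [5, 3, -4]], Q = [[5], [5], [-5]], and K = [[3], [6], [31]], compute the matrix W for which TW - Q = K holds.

TW = K + Q = [[8], [11], [26]].
T is on the left of W, so left-multiply by T⁻¹: W = T⁻¹(K + Q).
det T = -1; the adjugate gives T⁻¹ = [[1, -5, 2], [-3, 19, -7], [-1, 8, -3]].
W = T⁻¹(K + Q) = [[5], [3], [2]].

W = [[5], [3], [2]]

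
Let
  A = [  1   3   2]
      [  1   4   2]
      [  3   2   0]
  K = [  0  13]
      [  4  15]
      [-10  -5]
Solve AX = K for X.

Since A multiplies X on the left, X = A⁻¹K.
det A = -6, so A⁻¹ = [[2/3, -2/3, 1/3], [-1, 1, 0], [5/3, -7/6, -1/6]].
X = A⁻¹K = [[2/3, -2/3, 1/3], [-1, 1, 0], [5/3, -7/6, -1/6]] · [[0, 13], [4, 15], [-10, -5]] = [[-6, -3], [4, 2], [-3, 5]].

X = [[-6, -3], [4, 2], [-3, 5]]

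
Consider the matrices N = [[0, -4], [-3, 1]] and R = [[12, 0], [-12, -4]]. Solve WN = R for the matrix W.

Right-multiplying both sides by N⁻¹ gives W = RN⁻¹.
N has determinant -12; N⁻¹ = [[-1/12, -1/3], [-1/4, 0]].
W = RN⁻¹ = [[12, 0], [-12, -4]] · [[-1/12, -1/3], [-1/4, 0]] = [[-1, -4], [2, 4]].

W = [[-1, -4], [2, 4]]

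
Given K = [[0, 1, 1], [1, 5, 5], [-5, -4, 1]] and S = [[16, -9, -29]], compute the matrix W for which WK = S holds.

W = [[-5, -4, -4]]

Since K sits to the right of W, W = SK⁻¹.
det K = -5; the adjugate gives K⁻¹ = [[-5, 1, 0], [26/5, -1, -1/5], [-21/5, 1, 1/5]].
W = SK⁻¹ = [[16, -9, -29]] · [[-5, 1, 0], [26/5, -1, -1/5], [-21/5, 1, 1/5]] = [[-5, -4, -4]].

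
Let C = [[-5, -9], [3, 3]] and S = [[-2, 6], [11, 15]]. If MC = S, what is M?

M = [[-2, -4], [-1, 2]]

Since C sits to the right of M, M = SC⁻¹.
C has determinant 12; C⁻¹ = [[1/4, 3/4], [-1/4, -5/12]].
M = SC⁻¹ = [[-2, 6], [11, 15]] · [[1/4, 3/4], [-1/4, -5/12]] = [[-2, -4], [-1, 2]].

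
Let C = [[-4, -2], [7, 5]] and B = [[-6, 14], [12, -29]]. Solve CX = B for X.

X = [[1, -2], [1, -3]]

Left-multiplying both sides by C⁻¹ gives X = C⁻¹B.
det C = -6, so C⁻¹ = [[-5/6, -1/3], [7/6, 2/3]].
X = C⁻¹B = [[-5/6, -1/3], [7/6, 2/3]] · [[-6, 14], [12, -29]] = [[1, -2], [1, -3]].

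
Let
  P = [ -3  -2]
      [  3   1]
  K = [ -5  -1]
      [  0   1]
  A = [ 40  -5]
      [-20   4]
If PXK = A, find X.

X = P⁻¹AK⁻¹ (apply P⁻¹ on the left and K⁻¹ on the right).
det P = 3, so P⁻¹ = [[1/3, 2/3], [-1, -1]].
det K = -5, so K⁻¹ = [[-1/5, -1/5], [0, 1]].
P⁻¹A = [[0, 1], [-20, 1]].
X = (P⁻¹A)K⁻¹ = [[0, 1], [4, 5]].

X = [[0, 1], [4, 5]]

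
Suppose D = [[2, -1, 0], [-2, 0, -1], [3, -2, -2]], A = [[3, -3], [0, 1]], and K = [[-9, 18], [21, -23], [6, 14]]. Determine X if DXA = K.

X = D⁻¹KA⁻¹ (apply D⁻¹ on the left and A⁻¹ on the right).
D has determinant 3; D⁻¹ = [[-2/3, -2/3, 1/3], [-7/3, -4/3, 2/3], [4/3, 1/3, -2/3]].
det A = 3, so A⁻¹ = [[1/3, 1], [0, 1]].
D⁻¹K = [[-6, 8], [-3, -2], [-9, 7]].
X = (D⁻¹K)A⁻¹ = [[-2, 2], [-1, -5], [-3, -2]].

X = [[-2, 2], [-1, -5], [-3, -2]]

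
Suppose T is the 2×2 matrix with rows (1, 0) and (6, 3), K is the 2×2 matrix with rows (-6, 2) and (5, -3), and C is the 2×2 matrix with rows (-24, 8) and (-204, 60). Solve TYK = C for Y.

Y = [[4, 0], [5, 2]]

Left-multiply by T⁻¹ and right-multiply by K⁻¹: Y = T⁻¹CK⁻¹.
T has determinant 3; T⁻¹ = [[1, 0], [-2, 1/3]].
det K = 8; the adjugate gives K⁻¹ = [[-3/8, -1/4], [-5/8, -3/4]].
T⁻¹C = [[-24, 8], [-20, 4]].
Y = (T⁻¹C)K⁻¹ = [[4, 0], [5, 2]].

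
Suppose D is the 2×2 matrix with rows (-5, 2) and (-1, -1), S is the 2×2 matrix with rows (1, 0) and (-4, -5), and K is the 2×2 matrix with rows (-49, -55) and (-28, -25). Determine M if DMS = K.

M = [[3, -3], [5, -2]]

M = D⁻¹KS⁻¹ (apply D⁻¹ on the left and S⁻¹ on the right).
det D = 7; the adjugate gives D⁻¹ = [[-1/7, -2/7], [1/7, -5/7]].
S has determinant -5; S⁻¹ = [[1, 0], [-4/5, -1/5]].
D⁻¹K = [[15, 15], [13, 10]].
M = (D⁻¹K)S⁻¹ = [[3, -3], [5, -2]].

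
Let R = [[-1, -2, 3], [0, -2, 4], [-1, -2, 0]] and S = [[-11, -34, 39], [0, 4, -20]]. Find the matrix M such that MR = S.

M = [[5, 6, 6], [-4, -2, 4]]

Since R sits to the right of M, M = SR⁻¹.
R has determinant -6; R⁻¹ = [[-4/3, 1, 1/3], [2/3, -1/2, -2/3], [1/3, 0, -1/3]].
M = SR⁻¹ = [[-11, -34, 39], [0, 4, -20]] · [[-4/3, 1, 1/3], [2/3, -1/2, -2/3], [1/3, 0, -1/3]] = [[5, 6, 6], [-4, -2, 4]].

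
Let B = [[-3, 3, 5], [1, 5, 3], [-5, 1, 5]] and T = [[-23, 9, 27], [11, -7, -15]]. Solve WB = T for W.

W = [[4, -1, 2], [-2, 0, -1]]

Since B sits to the right of W, W = TB⁻¹.
det B = 4, so B⁻¹ = [[11/2, -5/2, -4], [-5, 5/2, 7/2], [13/2, -3, -9/2]].
W = TB⁻¹ = [[-23, 9, 27], [11, -7, -15]] · [[11/2, -5/2, -4], [-5, 5/2, 7/2], [13/2, -3, -9/2]] = [[4, -1, 2], [-2, 0, -1]].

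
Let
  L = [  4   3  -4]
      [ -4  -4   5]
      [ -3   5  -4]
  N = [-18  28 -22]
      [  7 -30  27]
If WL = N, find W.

Right-multiplying both sides by L⁻¹ gives W = NL⁻¹.
det L = -1; the adjugate gives L⁻¹ = [[9, 8, 1], [31, 28, 4], [32, 29, 4]].
W = NL⁻¹ = [[-18, 28, -22], [7, -30, 27]] · [[9, 8, 1], [31, 28, 4], [32, 29, 4]] = [[2, 2, 6], [-3, -1, -5]].

W = [[2, 2, 6], [-3, -1, -5]]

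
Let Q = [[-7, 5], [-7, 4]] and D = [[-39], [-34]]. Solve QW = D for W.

W = [[2], [-5]]

Left-multiplying both sides by Q⁻¹ gives W = Q⁻¹D.
det Q = 7, so Q⁻¹ = [[4/7, -5/7], [1, -1]].
W = Q⁻¹D = [[4/7, -5/7], [1, -1]] · [[-39], [-34]] = [[2], [-5]].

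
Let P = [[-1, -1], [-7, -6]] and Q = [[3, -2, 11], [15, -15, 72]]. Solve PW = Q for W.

W = [[3, 3, -6], [-6, -1, -5]]

P is on the left of W, so left-multiply by P⁻¹: W = P⁻¹Q.
det P = -1; the adjugate gives P⁻¹ = [[6, -1], [-7, 1]].
W = P⁻¹Q = [[6, -1], [-7, 1]] · [[3, -2, 11], [15, -15, 72]] = [[3, 3, -6], [-6, -1, -5]].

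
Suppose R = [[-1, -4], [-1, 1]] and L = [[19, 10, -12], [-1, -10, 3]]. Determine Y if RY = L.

Y = [[-3, 6, 0], [-4, -4, 3]]

Since R multiplies Y on the left, Y = R⁻¹L.
det R = -5; the adjugate gives R⁻¹ = [[-1/5, -4/5], [-1/5, 1/5]].
Y = R⁻¹L = [[-1/5, -4/5], [-1/5, 1/5]] · [[19, 10, -12], [-1, -10, 3]] = [[-3, 6, 0], [-4, -4, 3]].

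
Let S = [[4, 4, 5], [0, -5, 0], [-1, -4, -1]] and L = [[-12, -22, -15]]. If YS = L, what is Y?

Y = [[-3, 2, 0]]

S is on the right of Y, so right-multiply by S⁻¹: Y = LS⁻¹.
det S = -5; the adjugate gives S⁻¹ = [[-1, 16/5, -5], [0, -1/5, 0], [1, -12/5, 4]].
Y = LS⁻¹ = [[-12, -22, -15]] · [[-1, 16/5, -5], [0, -1/5, 0], [1, -12/5, 4]] = [[-3, 2, 0]].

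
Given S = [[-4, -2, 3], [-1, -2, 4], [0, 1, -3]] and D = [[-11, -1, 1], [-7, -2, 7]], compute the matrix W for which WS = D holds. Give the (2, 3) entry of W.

Right-multiplying both sides by S⁻¹ gives W = DS⁻¹.
S has determinant -5; S⁻¹ = [[-2/5, 3/5, 2/5], [3/5, -12/5, -13/5], [1/5, -4/5, -6/5]].
W = DS⁻¹ = [[-11, -1, 1], [-7, -2, 7]] · [[-2/5, 3/5, 2/5], [3/5, -12/5, -13/5], [1/5, -4/5, -6/5]] = [[4, -5, -3], [3, -5, -6]].

-6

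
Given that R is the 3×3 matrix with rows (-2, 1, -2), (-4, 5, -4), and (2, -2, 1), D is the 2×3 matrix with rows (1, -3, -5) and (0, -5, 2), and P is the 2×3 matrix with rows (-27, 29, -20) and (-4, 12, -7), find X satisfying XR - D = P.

X = [[4, 4, -1], [-1, 2, 1]]

XR = P + D = [[-26, 26, -25], [-4, 7, -5]].
Right-multiplying both sides by R⁻¹ gives X = (P + D)R⁻¹.
det R = 6; the adjugate gives R⁻¹ = [[-1/2, 1/2, 1], [-2/3, 1/3, 0], [-1/3, -1/3, -1]].
X = (P + D)R⁻¹ = [[4, 4, -1], [-1, 2, 1]].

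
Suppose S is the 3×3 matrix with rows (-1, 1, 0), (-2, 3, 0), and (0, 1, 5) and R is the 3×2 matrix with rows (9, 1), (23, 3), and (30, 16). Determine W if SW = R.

W = [[-4, 0], [5, 1], [5, 3]]

S is on the left of W, so left-multiply by S⁻¹: W = S⁻¹R.
det S = -5, so S⁻¹ = [[-3, 1, 0], [-2, 1, 0], [2/5, -1/5, 1/5]].
W = S⁻¹R = [[-3, 1, 0], [-2, 1, 0], [2/5, -1/5, 1/5]] · [[9, 1], [23, 3], [30, 16]] = [[-4, 0], [5, 1], [5, 3]].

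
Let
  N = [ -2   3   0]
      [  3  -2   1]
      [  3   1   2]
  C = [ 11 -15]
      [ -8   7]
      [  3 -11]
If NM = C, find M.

M = [[2, 0], [5, -5], [-4, -3]]

Since N multiplies M on the left, M = N⁻¹C.
N has determinant 1; N⁻¹ = [[-5, -6, 3], [-3, -4, 2], [9, 11, -5]].
M = N⁻¹C = [[-5, -6, 3], [-3, -4, 2], [9, 11, -5]] · [[11, -15], [-8, 7], [3, -11]] = [[2, 0], [5, -5], [-4, -3]].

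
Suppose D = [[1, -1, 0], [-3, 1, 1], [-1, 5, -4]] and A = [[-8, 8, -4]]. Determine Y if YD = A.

Right-multiplying both sides by D⁻¹ gives Y = AD⁻¹.
det D = 4, so D⁻¹ = [[-9/4, -1, -1/4], [-13/4, -1, -1/4], [-7/2, -1, -1/2]].
Y = AD⁻¹ = [[-8, 8, -4]] · [[-9/4, -1, -1/4], [-13/4, -1, -1/4], [-7/2, -1, -1/2]] = [[6, 4, 2]].

Y = [[6, 4, 2]]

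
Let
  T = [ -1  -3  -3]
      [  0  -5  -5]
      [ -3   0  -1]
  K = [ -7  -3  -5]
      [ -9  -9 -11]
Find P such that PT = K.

P = [[1, 0, 2], [3, 0, 2]]

Since T sits to the right of P, P = KT⁻¹.
det T = -5, so T⁻¹ = [[-1, 3/5, 0], [-3, 8/5, 1], [3, -9/5, -1]].
P = KT⁻¹ = [[-7, -3, -5], [-9, -9, -11]] · [[-1, 3/5, 0], [-3, 8/5, 1], [3, -9/5, -1]] = [[1, 0, 2], [3, 0, 2]].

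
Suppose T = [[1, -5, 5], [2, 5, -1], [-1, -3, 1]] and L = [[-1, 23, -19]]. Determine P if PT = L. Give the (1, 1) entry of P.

Right-multiplying both sides by T⁻¹ gives P = LT⁻¹.
det T = 2; the adjugate gives T⁻¹ = [[1, -5, -10], [-1/2, 3, 11/2], [-1/2, 4, 15/2]].
P = LT⁻¹ = [[-1, 23, -19]] · [[1, -5, -10], [-1/2, 3, 11/2], [-1/2, 4, 15/2]] = [[-3, -2, -6]].

-3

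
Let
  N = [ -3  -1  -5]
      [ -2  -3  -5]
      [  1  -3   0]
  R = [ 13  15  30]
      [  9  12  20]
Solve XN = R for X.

X = [[0, -6, 1], [-3, -1, -2]]

N is on the right of X, so right-multiply by N⁻¹: X = RN⁻¹.
det N = 5, so N⁻¹ = [[-3, 3, -2], [-1, 1, -1], [9/5, -2, 7/5]].
X = RN⁻¹ = [[13, 15, 30], [9, 12, 20]] · [[-3, 3, -2], [-1, 1, -1], [9/5, -2, 7/5]] = [[0, -6, 1], [-3, -1, -2]].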